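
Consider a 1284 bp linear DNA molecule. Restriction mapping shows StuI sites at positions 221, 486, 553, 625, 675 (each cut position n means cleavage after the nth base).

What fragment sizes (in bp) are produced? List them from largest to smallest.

609, 265, 221, 72, 67, 50 bp

Linear molecule, 5 cuts → 6 fragments:
  221 − 0 = 221 bp
  486 − 221 = 265 bp
  553 − 486 = 67 bp
  625 − 553 = 72 bp
  675 − 625 = 50 bp
  1284 − 675 = 609 bp
Sorted largest to smallest: 609, 265, 221, 72, 67, 50 bp.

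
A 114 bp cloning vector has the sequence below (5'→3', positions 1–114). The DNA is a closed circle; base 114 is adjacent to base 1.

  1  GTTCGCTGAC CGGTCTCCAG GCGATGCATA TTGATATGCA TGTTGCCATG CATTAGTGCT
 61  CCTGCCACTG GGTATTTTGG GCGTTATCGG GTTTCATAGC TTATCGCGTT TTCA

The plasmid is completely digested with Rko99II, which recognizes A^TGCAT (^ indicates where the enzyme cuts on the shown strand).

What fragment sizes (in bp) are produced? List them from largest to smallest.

90, 12, 12 bp

Rko99II sites (ATGCAT) start at positions 24, 36, 48.
Rko99II cuts after the first base of each site, so after positions 24, 36, 48.
Circular molecule, 3 cuts → 3 fragments:
  25–36 → 12 bp
  37–48 → 12 bp
  49–114 then 1–24 → 66 + 24 = 90 bp
Sorted largest to smallest: 90, 12, 12 bp.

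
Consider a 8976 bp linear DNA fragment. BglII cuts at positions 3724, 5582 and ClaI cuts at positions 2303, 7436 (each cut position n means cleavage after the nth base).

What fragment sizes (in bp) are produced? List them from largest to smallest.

2303, 1858, 1854, 1540, 1421 bp

Combined cut positions (sorted): 2303, 3724, 5582, 7436.
Linear molecule, 4 cuts → 5 fragments:
  2303 − 0 = 2303 bp
  3724 − 2303 = 1421 bp
  5582 − 3724 = 1858 bp
  7436 − 5582 = 1854 bp
  8976 − 7436 = 1540 bp
Sorted largest to smallest: 2303, 1858, 1854, 1540, 1421 bp.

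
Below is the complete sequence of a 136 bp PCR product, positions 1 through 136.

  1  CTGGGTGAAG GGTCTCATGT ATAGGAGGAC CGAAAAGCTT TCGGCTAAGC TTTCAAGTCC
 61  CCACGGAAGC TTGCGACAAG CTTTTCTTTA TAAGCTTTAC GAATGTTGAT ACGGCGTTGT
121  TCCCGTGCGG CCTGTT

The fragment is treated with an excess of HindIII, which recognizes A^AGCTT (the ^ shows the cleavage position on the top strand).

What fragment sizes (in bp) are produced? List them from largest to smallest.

44, 35, 20, 14, 12, 11 bp

HindIII sites (AAGCTT) start at positions 35, 47, 67, 78, 92.
HindIII cuts after the first base of each site, so after positions 35, 47, 67, 78, 92.
Linear molecule, 5 cuts → 6 fragments:
  1–35 → 35 bp
  36–47 → 12 bp
  48–67 → 20 bp
  68–78 → 11 bp
  79–92 → 14 bp
  93–136 → 44 bp
Sorted largest to smallest: 44, 35, 20, 14, 12, 11 bp.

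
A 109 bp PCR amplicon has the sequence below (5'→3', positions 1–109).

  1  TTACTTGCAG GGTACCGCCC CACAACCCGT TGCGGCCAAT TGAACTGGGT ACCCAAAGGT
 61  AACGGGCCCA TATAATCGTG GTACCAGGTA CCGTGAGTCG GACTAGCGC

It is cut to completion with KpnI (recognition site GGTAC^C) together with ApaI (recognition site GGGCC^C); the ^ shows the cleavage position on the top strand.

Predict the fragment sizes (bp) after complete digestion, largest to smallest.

37, 18, 16, 16, 15, 7 bp

KpnI sites (GGTACC) start at positions 11, 48, 80, 87.
KpnI cuts after base 5 of each site (before the last base), so after positions 15, 52, 84, 91.
The ApaI site (GGGCCC) starts at position 64.
ApaI cuts after base 5 of each site (before the last base), so after position 68.
Combined cut positions: 15, 52, 68, 84, 91.
Linear molecule, 5 cuts → 6 fragments:
  1–15 → 15 bp
  16–52 → 37 bp
  53–68 → 16 bp
  69–84 → 16 bp
  85–91 → 7 bp
  92–109 → 18 bp
Sorted largest to smallest: 37, 18, 16, 16, 15, 7 bp.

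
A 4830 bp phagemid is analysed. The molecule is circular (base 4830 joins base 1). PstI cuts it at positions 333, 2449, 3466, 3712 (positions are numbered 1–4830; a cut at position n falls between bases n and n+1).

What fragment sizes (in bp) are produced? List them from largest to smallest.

Circular molecule, 4 cuts → 4 fragments:
  2449 − 333 = 2116 bp
  3466 − 2449 = 1017 bp
  3712 − 3466 = 246 bp
  wrap: 4830 − 3712 + 333 = 1451 bp
Sorted largest to smallest: 2116, 1451, 1017, 246 bp.

2116, 1451, 1017, 246 bp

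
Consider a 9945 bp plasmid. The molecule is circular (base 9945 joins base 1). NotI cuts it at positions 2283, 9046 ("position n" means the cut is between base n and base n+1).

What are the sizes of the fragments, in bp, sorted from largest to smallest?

Circular molecule, 2 cuts → 2 fragments:
  9046 − 2283 = 6763 bp
  wrap: 9945 − 9046 + 2283 = 3182 bp
Sorted largest to smallest: 6763, 3182 bp.

6763, 3182 bp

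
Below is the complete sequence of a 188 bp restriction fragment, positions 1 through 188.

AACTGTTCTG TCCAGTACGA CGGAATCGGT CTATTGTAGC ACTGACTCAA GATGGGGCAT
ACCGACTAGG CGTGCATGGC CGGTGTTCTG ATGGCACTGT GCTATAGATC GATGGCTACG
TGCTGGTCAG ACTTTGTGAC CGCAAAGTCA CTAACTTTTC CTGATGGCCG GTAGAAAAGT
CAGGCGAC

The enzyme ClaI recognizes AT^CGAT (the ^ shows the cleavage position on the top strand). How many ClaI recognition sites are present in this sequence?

1

ATCGAT occurs starting at position 108.
ClaI cuts at 1 site.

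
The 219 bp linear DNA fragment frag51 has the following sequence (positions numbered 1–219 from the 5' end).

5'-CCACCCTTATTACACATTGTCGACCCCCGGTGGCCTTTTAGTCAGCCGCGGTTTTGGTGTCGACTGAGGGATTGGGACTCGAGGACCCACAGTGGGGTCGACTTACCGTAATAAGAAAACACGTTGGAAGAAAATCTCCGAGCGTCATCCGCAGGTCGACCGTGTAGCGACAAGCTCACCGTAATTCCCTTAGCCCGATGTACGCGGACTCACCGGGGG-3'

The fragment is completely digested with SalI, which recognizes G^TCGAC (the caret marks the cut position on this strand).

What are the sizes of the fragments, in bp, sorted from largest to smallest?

64, 58, 40, 38, 19 bp

SalI sites (GTCGAC) start at positions 19, 59, 97, 155.
SalI cuts after the first base of each site, so after positions 19, 59, 97, 155.
Linear molecule, 4 cuts → 5 fragments:
  1–19 → 19 bp
  20–59 → 40 bp
  60–97 → 38 bp
  98–155 → 58 bp
  156–219 → 64 bp
Sorted largest to smallest: 64, 58, 40, 38, 19 bp.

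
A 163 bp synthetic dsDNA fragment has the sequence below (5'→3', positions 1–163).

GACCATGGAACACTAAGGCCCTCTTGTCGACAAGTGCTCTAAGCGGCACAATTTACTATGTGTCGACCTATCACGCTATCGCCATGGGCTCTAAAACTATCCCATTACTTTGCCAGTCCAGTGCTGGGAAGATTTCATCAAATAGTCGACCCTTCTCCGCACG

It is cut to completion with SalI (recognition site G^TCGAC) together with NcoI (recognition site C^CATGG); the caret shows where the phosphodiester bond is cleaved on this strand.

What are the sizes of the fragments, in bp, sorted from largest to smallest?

SalI sites (GTCGAC) start at positions 26, 62, 145.
SalI cuts after the first base of each site, so after positions 26, 62, 145.
NcoI sites (CCATGG) start at positions 3, 82.
NcoI cuts after the first base of each site, so after positions 3, 82.
Combined cut positions: 3, 26, 62, 82, 145.
Linear molecule, 5 cuts → 6 fragments:
  1–3 → 3 bp
  4–26 → 23 bp
  27–62 → 36 bp
  63–82 → 20 bp
  83–145 → 63 bp
  146–163 → 18 bp
Sorted largest to smallest: 63, 36, 23, 20, 18, 3 bp.

63, 36, 23, 20, 18, 3 bp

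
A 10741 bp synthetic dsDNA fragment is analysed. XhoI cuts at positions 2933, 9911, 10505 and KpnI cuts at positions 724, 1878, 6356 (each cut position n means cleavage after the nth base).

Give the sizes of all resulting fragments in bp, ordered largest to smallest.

Combined cut positions (sorted): 724, 1878, 2933, 6356, 9911, 10505.
Linear molecule, 6 cuts → 7 fragments:
  724 − 0 = 724 bp
  1878 − 724 = 1154 bp
  2933 − 1878 = 1055 bp
  6356 − 2933 = 3423 bp
  9911 − 6356 = 3555 bp
  10505 − 9911 = 594 bp
  10741 − 10505 = 236 bp
Sorted largest to smallest: 3555, 3423, 1154, 1055, 724, 594, 236 bp.

3555, 3423, 1154, 1055, 724, 594, 236 bp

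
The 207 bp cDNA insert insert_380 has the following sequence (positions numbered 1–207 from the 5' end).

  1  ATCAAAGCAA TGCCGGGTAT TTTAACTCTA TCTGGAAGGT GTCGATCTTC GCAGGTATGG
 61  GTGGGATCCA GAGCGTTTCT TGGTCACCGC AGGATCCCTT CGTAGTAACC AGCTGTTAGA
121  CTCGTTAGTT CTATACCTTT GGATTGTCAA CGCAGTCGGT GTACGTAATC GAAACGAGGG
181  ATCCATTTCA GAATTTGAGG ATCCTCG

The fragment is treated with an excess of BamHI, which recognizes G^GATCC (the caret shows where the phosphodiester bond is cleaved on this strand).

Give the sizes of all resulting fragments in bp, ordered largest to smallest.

87, 64, 28, 20, 8 bp

BamHI sites (GGATCC) start at positions 64, 92, 179, 199.
BamHI cuts after the first base of each site, so after positions 64, 92, 179, 199.
Linear molecule, 4 cuts → 5 fragments:
  1–64 → 64 bp
  65–92 → 28 bp
  93–179 → 87 bp
  180–199 → 20 bp
  200–207 → 8 bp
Sorted largest to smallest: 87, 64, 28, 20, 8 bp.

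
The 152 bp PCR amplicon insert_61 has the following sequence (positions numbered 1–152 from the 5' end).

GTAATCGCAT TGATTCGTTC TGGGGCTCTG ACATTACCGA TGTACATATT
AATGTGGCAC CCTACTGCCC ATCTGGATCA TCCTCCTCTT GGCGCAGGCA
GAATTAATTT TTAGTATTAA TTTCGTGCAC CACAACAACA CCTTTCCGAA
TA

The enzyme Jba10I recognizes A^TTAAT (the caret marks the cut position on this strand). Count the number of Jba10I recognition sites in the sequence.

ATTAAT occurs starting at positions 48, 103, 116.
Jba10I cuts at 3 sites.

3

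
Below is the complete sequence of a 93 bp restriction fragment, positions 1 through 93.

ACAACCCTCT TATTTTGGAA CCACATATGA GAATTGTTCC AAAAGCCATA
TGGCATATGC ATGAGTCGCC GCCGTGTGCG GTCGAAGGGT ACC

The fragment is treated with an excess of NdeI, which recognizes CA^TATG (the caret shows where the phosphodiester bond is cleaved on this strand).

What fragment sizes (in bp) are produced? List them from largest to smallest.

NdeI sites (CATATG) start at positions 24, 47, 54.
NdeI cuts after base 2 of each site, so after positions 25, 48, 55.
Linear molecule, 3 cuts → 4 fragments:
  1–25 → 25 bp
  26–48 → 23 bp
  49–55 → 7 bp
  56–93 → 38 bp
Sorted largest to smallest: 38, 25, 23, 7 bp.

38, 25, 23, 7 bp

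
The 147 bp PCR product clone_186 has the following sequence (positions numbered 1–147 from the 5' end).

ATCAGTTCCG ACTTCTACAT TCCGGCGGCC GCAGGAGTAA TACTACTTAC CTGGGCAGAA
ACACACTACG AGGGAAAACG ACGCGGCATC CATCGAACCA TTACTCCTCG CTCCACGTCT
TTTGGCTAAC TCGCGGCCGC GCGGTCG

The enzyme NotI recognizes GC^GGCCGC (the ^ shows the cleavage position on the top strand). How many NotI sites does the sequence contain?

GCGGCCGC occurs starting at positions 25, 133.
NotI cuts at 2 sites.

2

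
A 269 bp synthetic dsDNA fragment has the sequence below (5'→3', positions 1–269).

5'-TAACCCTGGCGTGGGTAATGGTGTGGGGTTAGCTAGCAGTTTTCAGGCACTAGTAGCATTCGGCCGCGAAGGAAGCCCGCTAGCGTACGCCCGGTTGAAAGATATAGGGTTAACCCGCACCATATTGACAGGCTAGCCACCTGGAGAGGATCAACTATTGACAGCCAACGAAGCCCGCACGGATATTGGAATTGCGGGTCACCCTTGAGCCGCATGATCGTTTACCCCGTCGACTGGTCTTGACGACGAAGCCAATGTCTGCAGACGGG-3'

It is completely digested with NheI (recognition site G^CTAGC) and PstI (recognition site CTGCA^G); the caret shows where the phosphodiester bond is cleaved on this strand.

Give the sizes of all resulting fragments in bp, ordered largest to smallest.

131, 53, 47, 32, 6 bp

NheI sites (GCTAGC) start at positions 32, 79, 132.
NheI cuts after the first base of each site, so after positions 32, 79, 132.
The PstI site (CTGCAG) starts at position 259.
PstI cuts after base 5 of each site (before the last base), so after position 263.
Combined cut positions: 32, 79, 132, 263.
Linear molecule, 4 cuts → 5 fragments:
  1–32 → 32 bp
  33–79 → 47 bp
  80–132 → 53 bp
  133–263 → 131 bp
  264–269 → 6 bp
Sorted largest to smallest: 131, 53, 47, 32, 6 bp.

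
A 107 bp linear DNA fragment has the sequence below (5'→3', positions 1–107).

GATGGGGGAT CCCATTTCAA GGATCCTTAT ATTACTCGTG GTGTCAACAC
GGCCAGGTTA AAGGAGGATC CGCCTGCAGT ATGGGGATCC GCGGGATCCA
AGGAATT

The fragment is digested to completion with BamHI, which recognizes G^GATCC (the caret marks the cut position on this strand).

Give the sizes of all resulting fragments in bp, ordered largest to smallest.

45, 19, 14, 13, 9, 7 bp

BamHI sites (GGATCC) start at positions 7, 21, 66, 85, 94.
BamHI cuts after the first base of each site, so after positions 7, 21, 66, 85, 94.
Linear molecule, 5 cuts → 6 fragments:
  1–7 → 7 bp
  8–21 → 14 bp
  22–66 → 45 bp
  67–85 → 19 bp
  86–94 → 9 bp
  95–107 → 13 bp
Sorted largest to smallest: 45, 19, 14, 13, 9, 7 bp.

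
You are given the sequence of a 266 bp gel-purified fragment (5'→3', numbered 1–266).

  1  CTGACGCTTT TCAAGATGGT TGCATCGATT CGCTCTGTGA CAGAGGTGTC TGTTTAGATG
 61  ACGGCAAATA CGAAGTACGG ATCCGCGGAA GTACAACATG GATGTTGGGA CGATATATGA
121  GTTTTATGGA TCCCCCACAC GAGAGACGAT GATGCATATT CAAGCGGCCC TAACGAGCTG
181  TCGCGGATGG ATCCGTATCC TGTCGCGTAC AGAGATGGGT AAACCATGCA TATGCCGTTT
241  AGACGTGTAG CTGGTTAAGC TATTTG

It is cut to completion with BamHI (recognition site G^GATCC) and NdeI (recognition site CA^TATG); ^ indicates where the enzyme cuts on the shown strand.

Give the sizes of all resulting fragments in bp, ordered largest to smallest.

79, 61, 49, 41, 36 bp

BamHI sites (GGATCC) start at positions 79, 128, 189.
BamHI cuts after the first base of each site, so after positions 79, 128, 189.
The NdeI site (CATATG) starts at position 229.
NdeI cuts after base 2 of each site, so after position 230.
Combined cut positions: 79, 128, 189, 230.
Linear molecule, 4 cuts → 5 fragments:
  1–79 → 79 bp
  80–128 → 49 bp
  129–189 → 61 bp
  190–230 → 41 bp
  231–266 → 36 bp
Sorted largest to smallest: 79, 61, 49, 41, 36 bp.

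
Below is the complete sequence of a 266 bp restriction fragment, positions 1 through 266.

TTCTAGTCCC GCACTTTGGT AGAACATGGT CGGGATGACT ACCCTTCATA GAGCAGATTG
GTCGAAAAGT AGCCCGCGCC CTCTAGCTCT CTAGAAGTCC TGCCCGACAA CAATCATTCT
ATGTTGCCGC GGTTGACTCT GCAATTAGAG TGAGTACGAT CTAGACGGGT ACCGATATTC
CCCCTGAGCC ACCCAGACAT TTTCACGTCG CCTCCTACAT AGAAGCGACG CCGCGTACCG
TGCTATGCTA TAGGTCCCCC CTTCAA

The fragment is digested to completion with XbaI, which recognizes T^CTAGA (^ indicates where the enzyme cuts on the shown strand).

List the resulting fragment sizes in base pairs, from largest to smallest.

XbaI sites (TCTAGA) start at positions 90, 160.
XbaI cuts after the first base of each site, so after positions 90, 160.
Linear molecule, 2 cuts → 3 fragments:
  1–90 → 90 bp
  91–160 → 70 bp
  161–266 → 106 bp
Sorted largest to smallest: 106, 90, 70 bp.

106, 90, 70 bp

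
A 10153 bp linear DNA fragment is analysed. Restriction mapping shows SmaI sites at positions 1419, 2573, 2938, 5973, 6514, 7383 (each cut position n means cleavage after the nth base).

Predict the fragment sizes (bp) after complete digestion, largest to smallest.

Linear molecule, 6 cuts → 7 fragments:
  1419 − 0 = 1419 bp
  2573 − 1419 = 1154 bp
  2938 − 2573 = 365 bp
  5973 − 2938 = 3035 bp
  6514 − 5973 = 541 bp
  7383 − 6514 = 869 bp
  10153 − 7383 = 2770 bp
Sorted largest to smallest: 3035, 2770, 1419, 1154, 869, 541, 365 bp.

3035, 2770, 1419, 1154, 869, 541, 365 bp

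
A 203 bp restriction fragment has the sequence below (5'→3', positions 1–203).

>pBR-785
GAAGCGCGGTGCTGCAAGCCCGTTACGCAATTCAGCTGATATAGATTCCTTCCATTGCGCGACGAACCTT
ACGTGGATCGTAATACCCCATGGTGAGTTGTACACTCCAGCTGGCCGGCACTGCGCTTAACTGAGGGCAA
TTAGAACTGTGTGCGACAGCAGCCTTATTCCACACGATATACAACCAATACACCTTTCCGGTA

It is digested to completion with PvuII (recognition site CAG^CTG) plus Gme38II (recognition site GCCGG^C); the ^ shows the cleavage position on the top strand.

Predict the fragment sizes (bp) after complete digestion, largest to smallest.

PvuII sites (CAGCTG) start at positions 33, 108.
PvuII cuts after base 3 of each site, so after positions 35, 110.
The Gme38II site (GCCGGC) starts at position 114.
Gme38II cuts after base 5 of each site (before the last base), so after position 118.
Combined cut positions: 35, 110, 118.
Linear molecule, 3 cuts → 4 fragments:
  1–35 → 35 bp
  36–110 → 75 bp
  111–118 → 8 bp
  119–203 → 85 bp
Sorted largest to smallest: 85, 75, 35, 8 bp.

85, 75, 35, 8 bp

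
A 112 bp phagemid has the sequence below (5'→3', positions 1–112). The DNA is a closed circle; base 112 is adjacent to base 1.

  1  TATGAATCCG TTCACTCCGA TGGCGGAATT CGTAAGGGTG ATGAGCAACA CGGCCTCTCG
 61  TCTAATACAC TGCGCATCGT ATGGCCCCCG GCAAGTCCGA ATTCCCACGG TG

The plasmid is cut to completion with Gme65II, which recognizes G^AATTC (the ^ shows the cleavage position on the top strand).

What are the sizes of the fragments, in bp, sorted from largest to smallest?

73, 39 bp

Gme65II sites (GAATTC) start at positions 26, 99.
Gme65II cuts after the first base of each site, so after positions 26, 99.
Circular molecule, 2 cuts → 2 fragments:
  27–99 → 73 bp
  100–112 then 1–26 → 13 + 26 = 39 bp
Sorted largest to smallest: 73, 39 bp.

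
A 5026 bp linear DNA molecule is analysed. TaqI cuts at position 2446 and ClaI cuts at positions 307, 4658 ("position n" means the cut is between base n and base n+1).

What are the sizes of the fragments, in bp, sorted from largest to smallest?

Combined cut positions (sorted): 307, 2446, 4658.
Linear molecule, 3 cuts → 4 fragments:
  307 − 0 = 307 bp
  2446 − 307 = 2139 bp
  4658 − 2446 = 2212 bp
  5026 − 4658 = 368 bp
Sorted largest to smallest: 2212, 2139, 368, 307 bp.

2212, 2139, 368, 307 bp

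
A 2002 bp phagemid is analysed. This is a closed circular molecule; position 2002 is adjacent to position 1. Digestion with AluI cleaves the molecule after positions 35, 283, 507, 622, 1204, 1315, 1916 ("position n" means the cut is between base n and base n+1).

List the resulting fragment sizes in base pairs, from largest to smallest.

Circular molecule, 7 cuts → 7 fragments:
  283 − 35 = 248 bp
  507 − 283 = 224 bp
  622 − 507 = 115 bp
  1204 − 622 = 582 bp
  1315 − 1204 = 111 bp
  1916 − 1315 = 601 bp
  wrap: 2002 − 1916 + 35 = 121 bp
Sorted largest to smallest: 601, 582, 248, 224, 121, 115, 111 bp.

601, 582, 248, 224, 121, 115, 111 bp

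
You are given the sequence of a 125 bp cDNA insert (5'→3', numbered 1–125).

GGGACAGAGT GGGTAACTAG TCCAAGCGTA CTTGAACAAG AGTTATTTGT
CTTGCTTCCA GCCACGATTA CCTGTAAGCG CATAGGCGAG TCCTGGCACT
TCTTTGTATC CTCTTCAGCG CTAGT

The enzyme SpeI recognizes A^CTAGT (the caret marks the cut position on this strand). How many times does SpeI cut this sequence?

1

ACTAGT occurs starting at position 16.
SpeI cuts at 1 site.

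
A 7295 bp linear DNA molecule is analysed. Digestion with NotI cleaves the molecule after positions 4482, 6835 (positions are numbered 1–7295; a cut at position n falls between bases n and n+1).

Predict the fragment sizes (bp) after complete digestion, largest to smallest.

Linear molecule, 2 cuts → 3 fragments:
  4482 − 0 = 4482 bp
  6835 − 4482 = 2353 bp
  7295 − 6835 = 460 bp
Sorted largest to smallest: 4482, 2353, 460 bp.

4482, 2353, 460 bp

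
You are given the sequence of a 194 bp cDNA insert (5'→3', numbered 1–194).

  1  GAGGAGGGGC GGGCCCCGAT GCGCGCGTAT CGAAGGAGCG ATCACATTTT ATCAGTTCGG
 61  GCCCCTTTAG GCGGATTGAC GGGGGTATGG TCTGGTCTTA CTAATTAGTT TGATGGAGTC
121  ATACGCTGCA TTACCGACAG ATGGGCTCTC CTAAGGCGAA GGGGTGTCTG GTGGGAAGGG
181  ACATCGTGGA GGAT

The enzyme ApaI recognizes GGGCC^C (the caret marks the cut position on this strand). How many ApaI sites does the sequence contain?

GGGCCC occurs starting at positions 11, 59.
ApaI cuts at 2 sites.

2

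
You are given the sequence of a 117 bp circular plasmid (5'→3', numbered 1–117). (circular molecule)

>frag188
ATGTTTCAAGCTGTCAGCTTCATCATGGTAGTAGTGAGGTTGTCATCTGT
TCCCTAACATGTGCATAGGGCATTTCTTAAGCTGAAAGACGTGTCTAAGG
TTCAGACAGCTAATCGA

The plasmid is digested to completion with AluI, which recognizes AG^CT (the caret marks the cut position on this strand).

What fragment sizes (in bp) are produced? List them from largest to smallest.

AluI sites (AGCT) start at positions 9, 16, 80, 108.
AluI cuts after base 2 of each site, so after positions 10, 17, 81, 109.
Circular molecule, 4 cuts → 4 fragments:
  11–17 → 7 bp
  18–81 → 64 bp
  82–109 → 28 bp
  110–117 then 1–10 → 8 + 10 = 18 bp
Sorted largest to smallest: 64, 28, 18, 7 bp.

64, 28, 18, 7 bp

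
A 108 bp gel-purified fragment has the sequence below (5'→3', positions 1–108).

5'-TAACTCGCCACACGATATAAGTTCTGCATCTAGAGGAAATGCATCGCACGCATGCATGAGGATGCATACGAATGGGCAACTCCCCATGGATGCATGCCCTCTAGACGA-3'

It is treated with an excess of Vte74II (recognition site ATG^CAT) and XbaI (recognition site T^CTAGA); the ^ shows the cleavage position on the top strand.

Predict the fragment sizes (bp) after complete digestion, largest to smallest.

29, 28, 13, 12, 10, 8, 8 bp

Vte74II sites (ATGCAT) start at positions 39, 52, 62, 90.
Vte74II cuts after base 3 of each site, so after positions 41, 54, 64, 92.
XbaI sites (TCTAGA) start at positions 29, 100.
XbaI cuts after the first base of each site, so after positions 29, 100.
Combined cut positions: 29, 41, 54, 64, 92, 100.
Linear molecule, 6 cuts → 7 fragments:
  1–29 → 29 bp
  30–41 → 12 bp
  42–54 → 13 bp
  55–64 → 10 bp
  65–92 → 28 bp
  93–100 → 8 bp
  101–108 → 8 bp
Sorted largest to smallest: 29, 28, 13, 12, 10, 8, 8 bp.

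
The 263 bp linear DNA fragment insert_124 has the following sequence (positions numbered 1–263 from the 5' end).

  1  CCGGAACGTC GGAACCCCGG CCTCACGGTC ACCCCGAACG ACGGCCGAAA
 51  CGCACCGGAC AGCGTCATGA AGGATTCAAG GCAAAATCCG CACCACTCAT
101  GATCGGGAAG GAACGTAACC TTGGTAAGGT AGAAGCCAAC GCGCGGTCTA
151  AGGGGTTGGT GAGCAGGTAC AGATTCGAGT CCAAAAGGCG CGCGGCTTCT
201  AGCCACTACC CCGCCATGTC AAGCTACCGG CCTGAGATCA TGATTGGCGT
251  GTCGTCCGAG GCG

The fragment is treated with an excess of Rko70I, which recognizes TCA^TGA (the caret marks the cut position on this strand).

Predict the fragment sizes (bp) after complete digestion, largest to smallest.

Rko70I sites (TCATGA) start at positions 65, 97, 238.
Rko70I cuts after base 3 of each site, so after positions 67, 99, 240.
Linear molecule, 3 cuts → 4 fragments:
  1–67 → 67 bp
  68–99 → 32 bp
  100–240 → 141 bp
  241–263 → 23 bp
Sorted largest to smallest: 141, 67, 32, 23 bp.

141, 67, 32, 23 bp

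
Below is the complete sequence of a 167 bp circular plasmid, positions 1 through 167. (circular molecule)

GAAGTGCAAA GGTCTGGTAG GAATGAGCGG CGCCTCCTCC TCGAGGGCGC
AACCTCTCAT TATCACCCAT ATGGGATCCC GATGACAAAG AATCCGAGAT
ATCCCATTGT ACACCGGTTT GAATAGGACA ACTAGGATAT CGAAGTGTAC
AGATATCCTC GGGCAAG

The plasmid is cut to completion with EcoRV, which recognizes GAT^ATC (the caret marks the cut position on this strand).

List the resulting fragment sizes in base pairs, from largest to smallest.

EcoRV sites (GATATC) start at positions 98, 136, 152.
EcoRV cuts after base 3 of each site, so after positions 100, 138, 154.
Circular molecule, 3 cuts → 3 fragments:
  101–138 → 38 bp
  139–154 → 16 bp
  155–167 then 1–100 → 13 + 100 = 113 bp
Sorted largest to smallest: 113, 38, 16 bp.

113, 38, 16 bp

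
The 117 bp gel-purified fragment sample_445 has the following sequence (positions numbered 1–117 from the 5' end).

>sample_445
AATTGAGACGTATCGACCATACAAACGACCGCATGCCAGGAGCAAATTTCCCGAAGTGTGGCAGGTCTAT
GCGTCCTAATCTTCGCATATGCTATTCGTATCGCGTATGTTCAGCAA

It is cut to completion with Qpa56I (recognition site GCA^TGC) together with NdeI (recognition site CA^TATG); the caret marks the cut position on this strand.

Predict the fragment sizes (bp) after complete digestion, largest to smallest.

The Qpa56I site (GCATGC) starts at position 31.
Qpa56I cuts after base 3 of each site, so after position 33.
The NdeI site (CATATG) starts at position 86.
NdeI cuts after base 2 of each site, so after position 87.
Combined cut positions: 33, 87.
Linear molecule, 2 cuts → 3 fragments:
  1–33 → 33 bp
  34–87 → 54 bp
  88–117 → 30 bp
Sorted largest to smallest: 54, 33, 30 bp.

54, 33, 30 bp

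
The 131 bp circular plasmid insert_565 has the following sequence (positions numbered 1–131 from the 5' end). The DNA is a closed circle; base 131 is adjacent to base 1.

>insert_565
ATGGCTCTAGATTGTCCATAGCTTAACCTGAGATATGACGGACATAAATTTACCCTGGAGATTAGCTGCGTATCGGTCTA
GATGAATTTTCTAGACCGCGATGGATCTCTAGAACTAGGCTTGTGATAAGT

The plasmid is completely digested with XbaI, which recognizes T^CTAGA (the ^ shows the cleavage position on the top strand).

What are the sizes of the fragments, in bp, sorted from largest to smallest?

XbaI sites (TCTAGA) start at positions 6, 77, 90, 108.
XbaI cuts after the first base of each site, so after positions 6, 77, 90, 108.
Circular molecule, 4 cuts → 4 fragments:
  7–77 → 71 bp
  78–90 → 13 bp
  91–108 → 18 bp
  109–131 then 1–6 → 23 + 6 = 29 bp
Sorted largest to smallest: 71, 29, 18, 13 bp.

71, 29, 18, 13 bp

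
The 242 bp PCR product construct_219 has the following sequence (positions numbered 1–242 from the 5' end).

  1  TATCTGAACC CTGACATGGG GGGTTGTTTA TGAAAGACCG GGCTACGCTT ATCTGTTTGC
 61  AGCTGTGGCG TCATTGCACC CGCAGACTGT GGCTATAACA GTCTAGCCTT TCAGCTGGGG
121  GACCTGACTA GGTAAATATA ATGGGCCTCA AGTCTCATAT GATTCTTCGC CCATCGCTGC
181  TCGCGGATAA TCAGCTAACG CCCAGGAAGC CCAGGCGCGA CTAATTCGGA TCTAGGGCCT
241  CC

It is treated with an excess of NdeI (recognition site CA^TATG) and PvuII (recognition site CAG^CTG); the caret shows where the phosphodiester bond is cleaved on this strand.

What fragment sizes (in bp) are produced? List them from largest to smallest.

85, 62, 52, 43 bp

The NdeI site (CATATG) starts at position 156.
NdeI cuts after base 2 of each site, so after position 157.
PvuII sites (CAGCTG) start at positions 60, 112.
PvuII cuts after base 3 of each site, so after positions 62, 114.
Combined cut positions: 62, 114, 157.
Linear molecule, 3 cuts → 4 fragments:
  1–62 → 62 bp
  63–114 → 52 bp
  115–157 → 43 bp
  158–242 → 85 bp
Sorted largest to smallest: 85, 62, 52, 43 bp.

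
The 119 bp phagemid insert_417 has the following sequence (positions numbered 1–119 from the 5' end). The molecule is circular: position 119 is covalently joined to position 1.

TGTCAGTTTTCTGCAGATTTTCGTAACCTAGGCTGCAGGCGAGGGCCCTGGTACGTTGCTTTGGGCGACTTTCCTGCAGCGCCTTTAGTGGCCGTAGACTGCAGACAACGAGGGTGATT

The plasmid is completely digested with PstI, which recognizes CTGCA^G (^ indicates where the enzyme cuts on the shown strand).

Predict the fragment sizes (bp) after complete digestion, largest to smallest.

41, 31, 25, 22 bp

PstI sites (CTGCAG) start at positions 11, 33, 74, 99.
PstI cuts after base 5 of each site (before the last base), so after positions 15, 37, 78, 103.
Circular molecule, 4 cuts → 4 fragments:
  16–37 → 22 bp
  38–78 → 41 bp
  79–103 → 25 bp
  104–119 then 1–15 → 16 + 15 = 31 bp
Sorted largest to smallest: 41, 31, 25, 22 bp.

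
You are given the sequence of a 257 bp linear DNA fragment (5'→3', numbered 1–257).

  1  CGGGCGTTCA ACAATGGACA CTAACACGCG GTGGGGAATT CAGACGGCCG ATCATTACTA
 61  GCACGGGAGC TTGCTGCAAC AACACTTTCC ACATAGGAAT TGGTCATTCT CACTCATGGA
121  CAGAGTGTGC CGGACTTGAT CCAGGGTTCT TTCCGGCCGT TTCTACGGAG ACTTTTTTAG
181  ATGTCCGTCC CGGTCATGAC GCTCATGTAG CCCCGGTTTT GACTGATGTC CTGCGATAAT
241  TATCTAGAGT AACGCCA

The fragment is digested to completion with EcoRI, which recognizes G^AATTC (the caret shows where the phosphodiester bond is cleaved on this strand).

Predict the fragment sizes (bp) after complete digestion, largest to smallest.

221, 36 bp

The EcoRI site (GAATTC) starts at position 36.
EcoRI cuts after the first base of each site, so after position 36.
Linear molecule, 1 cut → 2 fragments:
  1–36 → 36 bp
  37–257 → 221 bp
Sorted largest to smallest: 221, 36 bp.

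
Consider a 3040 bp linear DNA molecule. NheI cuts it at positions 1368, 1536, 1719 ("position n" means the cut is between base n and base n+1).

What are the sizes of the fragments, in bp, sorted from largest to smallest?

Linear molecule, 3 cuts → 4 fragments:
  1368 − 0 = 1368 bp
  1536 − 1368 = 168 bp
  1719 − 1536 = 183 bp
  3040 − 1719 = 1321 bp
Sorted largest to smallest: 1368, 1321, 183, 168 bp.

1368, 1321, 183, 168 bp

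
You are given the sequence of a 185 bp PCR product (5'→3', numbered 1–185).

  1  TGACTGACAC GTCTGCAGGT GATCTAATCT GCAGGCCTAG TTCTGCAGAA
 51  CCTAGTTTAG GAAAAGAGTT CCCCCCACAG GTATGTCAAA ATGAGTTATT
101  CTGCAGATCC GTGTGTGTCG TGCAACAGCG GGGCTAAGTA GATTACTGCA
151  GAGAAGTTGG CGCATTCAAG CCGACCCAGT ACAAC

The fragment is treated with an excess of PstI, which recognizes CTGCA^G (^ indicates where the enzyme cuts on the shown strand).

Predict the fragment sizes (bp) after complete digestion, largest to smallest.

58, 45, 35, 17, 16, 14 bp

PstI sites (CTGCAG) start at positions 13, 29, 43, 101, 146.
PstI cuts after base 5 of each site (before the last base), so after positions 17, 33, 47, 105, 150.
Linear molecule, 5 cuts → 6 fragments:
  1–17 → 17 bp
  18–33 → 16 bp
  34–47 → 14 bp
  48–105 → 58 bp
  106–150 → 45 bp
  151–185 → 35 bp
Sorted largest to smallest: 58, 45, 35, 17, 16, 14 bp.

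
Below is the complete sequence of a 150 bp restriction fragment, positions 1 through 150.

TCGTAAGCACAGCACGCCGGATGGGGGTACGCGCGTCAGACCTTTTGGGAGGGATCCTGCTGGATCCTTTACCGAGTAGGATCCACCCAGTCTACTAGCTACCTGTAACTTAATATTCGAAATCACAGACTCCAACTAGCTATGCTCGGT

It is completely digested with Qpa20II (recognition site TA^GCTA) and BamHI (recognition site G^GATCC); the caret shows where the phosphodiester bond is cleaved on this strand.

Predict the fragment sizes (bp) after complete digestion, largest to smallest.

Qpa20II sites (TAGCTA) start at positions 96, 137.
Qpa20II cuts after base 2 of each site, so after positions 97, 138.
BamHI sites (GGATCC) start at positions 52, 62, 79.
BamHI cuts after the first base of each site, so after positions 52, 62, 79.
Combined cut positions: 52, 62, 79, 97, 138.
Linear molecule, 5 cuts → 6 fragments:
  1–52 → 52 bp
  53–62 → 10 bp
  63–79 → 17 bp
  80–97 → 18 bp
  98–138 → 41 bp
  139–150 → 12 bp
Sorted largest to smallest: 52, 41, 18, 17, 12, 10 bp.

52, 41, 18, 17, 12, 10 bp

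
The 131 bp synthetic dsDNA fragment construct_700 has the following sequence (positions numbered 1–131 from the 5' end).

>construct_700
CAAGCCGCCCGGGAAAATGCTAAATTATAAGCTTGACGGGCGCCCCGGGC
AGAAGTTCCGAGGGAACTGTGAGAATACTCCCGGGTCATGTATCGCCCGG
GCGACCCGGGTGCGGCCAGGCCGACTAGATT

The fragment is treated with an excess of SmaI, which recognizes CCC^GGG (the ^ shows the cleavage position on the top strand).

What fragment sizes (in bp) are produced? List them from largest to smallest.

SmaI sites (CCCGGG) start at positions 8, 44, 80, 96, 105.
SmaI cuts after base 3 of each site, so after positions 10, 46, 82, 98, 107.
Linear molecule, 5 cuts → 6 fragments:
  1–10 → 10 bp
  11–46 → 36 bp
  47–82 → 36 bp
  83–98 → 16 bp
  99–107 → 9 bp
  108–131 → 24 bp
Sorted largest to smallest: 36, 36, 24, 16, 10, 9 bp.

36, 36, 24, 16, 10, 9 bp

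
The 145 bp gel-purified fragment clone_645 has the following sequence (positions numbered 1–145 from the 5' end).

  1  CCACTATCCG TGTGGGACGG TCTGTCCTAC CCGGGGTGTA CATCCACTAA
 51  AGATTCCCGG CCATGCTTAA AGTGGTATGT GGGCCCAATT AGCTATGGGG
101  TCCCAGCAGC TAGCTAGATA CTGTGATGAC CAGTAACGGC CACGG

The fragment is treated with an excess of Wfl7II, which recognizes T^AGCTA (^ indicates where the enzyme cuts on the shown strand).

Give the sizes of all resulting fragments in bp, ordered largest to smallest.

Wfl7II sites (TAGCTA) start at positions 90, 111.
Wfl7II cuts after the first base of each site, so after positions 90, 111.
Linear molecule, 2 cuts → 3 fragments:
  1–90 → 90 bp
  91–111 → 21 bp
  112–145 → 34 bp
Sorted largest to smallest: 90, 34, 21 bp.

90, 34, 21 bp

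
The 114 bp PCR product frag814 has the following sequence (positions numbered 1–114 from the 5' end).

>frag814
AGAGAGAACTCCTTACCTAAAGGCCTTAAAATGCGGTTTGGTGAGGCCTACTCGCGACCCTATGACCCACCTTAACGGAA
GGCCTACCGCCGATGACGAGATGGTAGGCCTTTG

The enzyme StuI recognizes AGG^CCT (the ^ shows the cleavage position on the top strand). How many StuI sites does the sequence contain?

4

AGGCCT occurs starting at positions 21, 44, 80, 106.
StuI cuts at 4 sites.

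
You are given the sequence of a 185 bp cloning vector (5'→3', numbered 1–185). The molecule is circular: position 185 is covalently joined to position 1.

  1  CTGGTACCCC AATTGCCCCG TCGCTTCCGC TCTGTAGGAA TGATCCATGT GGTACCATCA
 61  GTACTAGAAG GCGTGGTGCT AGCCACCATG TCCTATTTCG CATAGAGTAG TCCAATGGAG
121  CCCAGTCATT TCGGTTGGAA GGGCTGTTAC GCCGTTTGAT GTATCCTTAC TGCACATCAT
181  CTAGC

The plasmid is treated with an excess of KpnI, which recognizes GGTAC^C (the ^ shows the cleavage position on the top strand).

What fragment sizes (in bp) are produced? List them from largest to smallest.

137, 48 bp

KpnI sites (GGTACC) start at positions 3, 51.
KpnI cuts after base 5 of each site (before the last base), so after positions 7, 55.
Circular molecule, 2 cuts → 2 fragments:
  8–55 → 48 bp
  56–185 then 1–7 → 130 + 7 = 137 bp
Sorted largest to smallest: 137, 48 bp.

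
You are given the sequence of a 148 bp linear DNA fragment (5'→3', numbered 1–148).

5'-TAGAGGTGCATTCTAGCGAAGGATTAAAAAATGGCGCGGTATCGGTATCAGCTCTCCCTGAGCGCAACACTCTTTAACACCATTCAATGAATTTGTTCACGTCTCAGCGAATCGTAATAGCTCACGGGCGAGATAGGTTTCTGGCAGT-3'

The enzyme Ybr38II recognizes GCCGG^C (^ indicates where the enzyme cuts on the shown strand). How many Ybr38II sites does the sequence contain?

No occurrence of GCCGGC is present in the sequence.
Ybr38II does not cut: 0 sites.

0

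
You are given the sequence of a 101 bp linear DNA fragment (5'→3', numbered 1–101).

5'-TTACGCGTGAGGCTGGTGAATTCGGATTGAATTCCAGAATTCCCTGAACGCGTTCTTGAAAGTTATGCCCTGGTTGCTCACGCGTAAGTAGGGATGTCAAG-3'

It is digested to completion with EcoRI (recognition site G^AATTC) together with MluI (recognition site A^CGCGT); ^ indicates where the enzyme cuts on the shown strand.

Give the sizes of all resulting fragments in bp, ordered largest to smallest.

EcoRI sites (GAATTC) start at positions 18, 29, 37.
EcoRI cuts after the first base of each site, so after positions 18, 29, 37.
MluI sites (ACGCGT) start at positions 3, 48, 80.
MluI cuts after the first base of each site, so after positions 3, 48, 80.
Combined cut positions: 3, 18, 29, 37, 48, 80.
Linear molecule, 6 cuts → 7 fragments:
  1–3 → 3 bp
  4–18 → 15 bp
  19–29 → 11 bp
  30–37 → 8 bp
  38–48 → 11 bp
  49–80 → 32 bp
  81–101 → 21 bp
Sorted largest to smallest: 32, 21, 15, 11, 11, 8, 3 bp.

32, 21, 15, 11, 11, 8, 3 bp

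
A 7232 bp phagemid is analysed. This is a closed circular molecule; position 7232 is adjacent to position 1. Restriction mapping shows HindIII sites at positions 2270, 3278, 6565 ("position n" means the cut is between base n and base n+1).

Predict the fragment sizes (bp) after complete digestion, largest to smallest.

3287, 2937, 1008 bp

Circular molecule, 3 cuts → 3 fragments:
  3278 − 2270 = 1008 bp
  6565 − 3278 = 3287 bp
  wrap: 7232 − 6565 + 2270 = 2937 bp
Sorted largest to smallest: 3287, 2937, 1008 bp.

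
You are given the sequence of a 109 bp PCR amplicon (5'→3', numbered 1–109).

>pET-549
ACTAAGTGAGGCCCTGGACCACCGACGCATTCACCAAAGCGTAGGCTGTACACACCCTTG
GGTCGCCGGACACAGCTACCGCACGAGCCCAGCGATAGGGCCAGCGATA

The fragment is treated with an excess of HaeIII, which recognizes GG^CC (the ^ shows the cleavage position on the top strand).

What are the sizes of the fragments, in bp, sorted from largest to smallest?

HaeIII sites (GGCC) start at positions 10, 99.
HaeIII cuts after base 2 of each site, so after positions 11, 100.
Linear molecule, 2 cuts → 3 fragments:
  1–11 → 11 bp
  12–100 → 89 bp
  101–109 → 9 bp
Sorted largest to smallest: 89, 11, 9 bp.

89, 11, 9 bp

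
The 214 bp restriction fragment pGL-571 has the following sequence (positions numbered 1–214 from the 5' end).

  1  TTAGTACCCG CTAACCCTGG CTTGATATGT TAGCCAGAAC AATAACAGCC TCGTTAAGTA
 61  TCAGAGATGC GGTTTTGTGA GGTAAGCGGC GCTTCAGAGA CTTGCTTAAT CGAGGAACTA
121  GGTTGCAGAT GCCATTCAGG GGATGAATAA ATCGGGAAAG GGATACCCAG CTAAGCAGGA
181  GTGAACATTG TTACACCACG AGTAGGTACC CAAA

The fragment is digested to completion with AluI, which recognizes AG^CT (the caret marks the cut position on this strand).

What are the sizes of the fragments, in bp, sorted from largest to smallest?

The AluI site (AGCT) starts at position 169.
AluI cuts after base 2 of each site, so after position 170.
Linear molecule, 1 cut → 2 fragments:
  1–170 → 170 bp
  171–214 → 44 bp
Sorted largest to smallest: 170, 44 bp.

170, 44 bp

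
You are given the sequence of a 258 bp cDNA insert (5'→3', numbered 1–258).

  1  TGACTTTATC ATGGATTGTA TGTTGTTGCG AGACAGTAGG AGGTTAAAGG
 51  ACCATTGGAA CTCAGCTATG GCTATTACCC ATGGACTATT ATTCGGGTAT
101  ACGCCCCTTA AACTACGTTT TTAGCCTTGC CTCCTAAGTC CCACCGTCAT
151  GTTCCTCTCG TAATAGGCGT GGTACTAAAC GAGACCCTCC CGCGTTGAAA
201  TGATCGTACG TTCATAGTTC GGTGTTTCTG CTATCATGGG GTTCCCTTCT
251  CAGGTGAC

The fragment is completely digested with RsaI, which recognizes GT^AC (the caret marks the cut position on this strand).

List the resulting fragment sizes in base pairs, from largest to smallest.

RsaI sites (GTAC) start at positions 172, 206.
RsaI cuts after base 2 of each site, so after positions 173, 207.
Linear molecule, 2 cuts → 3 fragments:
  1–173 → 173 bp
  174–207 → 34 bp
  208–258 → 51 bp
Sorted largest to smallest: 173, 51, 34 bp.

173, 51, 34 bp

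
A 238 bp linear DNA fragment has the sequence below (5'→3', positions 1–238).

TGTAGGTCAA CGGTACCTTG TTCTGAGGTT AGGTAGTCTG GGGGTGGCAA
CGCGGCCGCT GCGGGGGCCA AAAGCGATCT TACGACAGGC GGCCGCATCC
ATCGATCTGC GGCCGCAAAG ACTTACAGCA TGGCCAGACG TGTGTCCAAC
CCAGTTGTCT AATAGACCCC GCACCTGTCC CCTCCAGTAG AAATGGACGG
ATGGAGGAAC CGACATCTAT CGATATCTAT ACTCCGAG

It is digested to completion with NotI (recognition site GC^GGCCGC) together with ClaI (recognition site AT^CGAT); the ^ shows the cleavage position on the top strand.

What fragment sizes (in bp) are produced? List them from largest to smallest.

NotI sites (GCGGCCGC) start at positions 52, 89, 109.
NotI cuts after base 2 of each site, so after positions 53, 90, 110.
ClaI sites (ATCGAT) start at positions 101, 219.
ClaI cuts after base 2 of each site, so after positions 102, 220.
Combined cut positions: 53, 90, 102, 110, 220.
Linear molecule, 5 cuts → 6 fragments:
  1–53 → 53 bp
  54–90 → 37 bp
  91–102 → 12 bp
  103–110 → 8 bp
  111–220 → 110 bp
  221–238 → 18 bp
Sorted largest to smallest: 110, 53, 37, 18, 12, 8 bp.

110, 53, 37, 18, 12, 8 bp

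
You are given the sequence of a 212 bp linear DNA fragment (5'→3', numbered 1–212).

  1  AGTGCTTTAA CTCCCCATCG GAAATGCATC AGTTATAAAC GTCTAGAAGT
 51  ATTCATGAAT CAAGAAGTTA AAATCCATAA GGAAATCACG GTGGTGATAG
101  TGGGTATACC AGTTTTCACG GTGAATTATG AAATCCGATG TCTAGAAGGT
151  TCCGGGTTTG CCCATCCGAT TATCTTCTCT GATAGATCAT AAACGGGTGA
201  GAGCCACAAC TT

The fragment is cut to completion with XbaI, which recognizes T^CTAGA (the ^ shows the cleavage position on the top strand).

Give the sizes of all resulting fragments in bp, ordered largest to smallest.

XbaI sites (TCTAGA) start at positions 42, 141.
XbaI cuts after the first base of each site, so after positions 42, 141.
Linear molecule, 2 cuts → 3 fragments:
  1–42 → 42 bp
  43–141 → 99 bp
  142–212 → 71 bp
Sorted largest to smallest: 99, 71, 42 bp.

99, 71, 42 bp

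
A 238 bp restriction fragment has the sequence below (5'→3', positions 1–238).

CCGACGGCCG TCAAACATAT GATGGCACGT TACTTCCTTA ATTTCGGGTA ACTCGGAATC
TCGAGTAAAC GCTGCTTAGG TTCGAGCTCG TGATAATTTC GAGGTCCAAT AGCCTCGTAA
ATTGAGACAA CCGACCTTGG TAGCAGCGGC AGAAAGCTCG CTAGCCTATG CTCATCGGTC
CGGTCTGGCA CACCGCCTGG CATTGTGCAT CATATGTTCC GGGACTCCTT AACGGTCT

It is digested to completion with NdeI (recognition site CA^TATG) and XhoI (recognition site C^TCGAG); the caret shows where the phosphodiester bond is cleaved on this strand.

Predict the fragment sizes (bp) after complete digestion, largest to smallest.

NdeI sites (CATATG) start at positions 16, 211.
NdeI cuts after base 2 of each site, so after positions 17, 212.
The XhoI site (CTCGAG) starts at position 60.
XhoI cuts after the first base of each site, so after position 60.
Combined cut positions: 17, 60, 212.
Linear molecule, 3 cuts → 4 fragments:
  1–17 → 17 bp
  18–60 → 43 bp
  61–212 → 152 bp
  213–238 → 26 bp
Sorted largest to smallest: 152, 43, 26, 17 bp.

152, 43, 26, 17 bp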